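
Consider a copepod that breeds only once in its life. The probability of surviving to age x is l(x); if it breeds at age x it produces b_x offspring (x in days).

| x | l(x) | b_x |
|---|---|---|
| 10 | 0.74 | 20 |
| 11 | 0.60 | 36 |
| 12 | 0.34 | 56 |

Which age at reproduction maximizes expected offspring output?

11

Expected offspring if breeding at age x = l(x) × b_x:
  age 10: 0.74 × 20 = 14.800
  age 11: 0.60 × 36 = 21.600
  age 12: 0.34 × 56 = 19.040
Maximum at age 11 (21.600).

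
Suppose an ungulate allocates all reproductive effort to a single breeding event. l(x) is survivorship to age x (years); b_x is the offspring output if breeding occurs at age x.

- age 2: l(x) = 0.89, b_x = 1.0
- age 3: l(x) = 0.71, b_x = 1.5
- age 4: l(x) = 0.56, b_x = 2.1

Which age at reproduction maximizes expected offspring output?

4

Expected offspring if breeding at age x = l(x) × b_x:
  age 2: 0.89 × 1.0 = 0.890
  age 3: 0.71 × 1.5 = 1.065
  age 4: 0.56 × 2.1 = 1.176
Maximum at age 4 (1.176).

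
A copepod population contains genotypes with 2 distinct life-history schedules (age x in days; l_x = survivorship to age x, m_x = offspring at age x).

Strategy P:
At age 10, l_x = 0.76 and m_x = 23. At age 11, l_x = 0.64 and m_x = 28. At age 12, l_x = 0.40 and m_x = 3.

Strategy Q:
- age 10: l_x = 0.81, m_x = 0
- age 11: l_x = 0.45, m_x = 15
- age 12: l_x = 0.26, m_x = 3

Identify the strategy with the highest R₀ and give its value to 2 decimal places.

Strategy P: R₀ = 0.76×23 + 0.64×28 + 0.40×3 = 36.6000
Strategy Q: R₀ = 0.81×0 + 0.45×15 + 0.26×3 = 7.5300
Highest R₀: strategy P with 36.6000.

36.60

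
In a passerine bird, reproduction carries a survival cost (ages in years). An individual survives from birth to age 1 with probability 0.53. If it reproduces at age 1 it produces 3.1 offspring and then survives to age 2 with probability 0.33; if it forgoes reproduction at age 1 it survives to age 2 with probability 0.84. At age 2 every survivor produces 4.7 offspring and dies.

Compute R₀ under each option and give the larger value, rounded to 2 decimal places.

2.47

breed at age 1: R₀ = 0.53 × (3.1 + 0.33 × 4.7) = 0.53 × 4.6510 = 2.4650
delay to age 2: R₀ = 0.53 × (0.84 × 4.7) = 0.53 × 3.9480 = 2.0924
Higher: breed at age 1 (2.4650).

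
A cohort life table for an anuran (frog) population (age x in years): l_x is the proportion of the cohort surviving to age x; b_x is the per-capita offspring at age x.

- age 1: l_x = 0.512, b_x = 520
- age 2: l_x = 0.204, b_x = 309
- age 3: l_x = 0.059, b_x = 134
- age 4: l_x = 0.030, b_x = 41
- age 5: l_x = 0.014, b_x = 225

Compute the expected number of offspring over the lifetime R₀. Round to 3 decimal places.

341.562

R₀ = Σ l_x b_x:
  age 1: 0.512 × 520 = 266.2400
  age 2: 0.204 × 309 = 63.0360
  age 3: 0.059 × 134 = 7.9060
  age 4: 0.030 × 41 = 1.2300
  age 5: 0.014 × 225 = 3.1500
R₀ = 266.2400 + 63.0360 + 7.9060 + 1.2300 + 3.1500 = 341.5620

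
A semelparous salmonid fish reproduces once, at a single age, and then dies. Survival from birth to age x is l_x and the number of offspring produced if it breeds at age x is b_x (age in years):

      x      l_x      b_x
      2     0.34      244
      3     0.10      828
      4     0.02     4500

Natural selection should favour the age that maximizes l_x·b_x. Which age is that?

Expected offspring if breeding at age x = l_x × b_x:
  age 2: 0.34 × 244 = 82.960
  age 3: 0.10 × 828 = 82.800
  age 4: 0.02 × 4500 = 90.000
Maximum at age 4 (90.000).

4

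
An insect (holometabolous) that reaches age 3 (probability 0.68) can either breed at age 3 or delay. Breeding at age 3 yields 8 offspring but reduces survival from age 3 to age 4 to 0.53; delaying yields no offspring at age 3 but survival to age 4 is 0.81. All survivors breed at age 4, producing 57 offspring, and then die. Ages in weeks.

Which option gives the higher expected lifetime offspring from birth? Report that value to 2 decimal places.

breed at age 3: R₀ = 0.68 × (8 + 0.53 × 57) = 0.68 × 38.2100 = 25.9828
delay to age 4: R₀ = 0.68 × (0.81 × 57) = 0.68 × 46.1700 = 31.3956
Higher: delay to age 4 (31.3956).

31.40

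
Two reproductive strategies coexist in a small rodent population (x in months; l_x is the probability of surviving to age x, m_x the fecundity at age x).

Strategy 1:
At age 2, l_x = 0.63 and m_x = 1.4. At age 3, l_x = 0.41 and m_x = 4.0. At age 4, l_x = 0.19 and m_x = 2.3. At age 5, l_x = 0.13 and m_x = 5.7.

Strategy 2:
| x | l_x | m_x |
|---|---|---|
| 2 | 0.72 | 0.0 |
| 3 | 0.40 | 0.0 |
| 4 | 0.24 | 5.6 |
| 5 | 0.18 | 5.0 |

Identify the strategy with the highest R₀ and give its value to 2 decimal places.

Strategy 1: R₀ = 0.63×1.4 + 0.41×4.0 + 0.19×2.3 + 0.13×5.7 = 3.7000
Strategy 2: R₀ = 0.72×0.0 + 0.40×0.0 + 0.24×5.6 + 0.18×5.0 = 2.2440
Highest R₀: strategy 1 with 3.7000.

3.70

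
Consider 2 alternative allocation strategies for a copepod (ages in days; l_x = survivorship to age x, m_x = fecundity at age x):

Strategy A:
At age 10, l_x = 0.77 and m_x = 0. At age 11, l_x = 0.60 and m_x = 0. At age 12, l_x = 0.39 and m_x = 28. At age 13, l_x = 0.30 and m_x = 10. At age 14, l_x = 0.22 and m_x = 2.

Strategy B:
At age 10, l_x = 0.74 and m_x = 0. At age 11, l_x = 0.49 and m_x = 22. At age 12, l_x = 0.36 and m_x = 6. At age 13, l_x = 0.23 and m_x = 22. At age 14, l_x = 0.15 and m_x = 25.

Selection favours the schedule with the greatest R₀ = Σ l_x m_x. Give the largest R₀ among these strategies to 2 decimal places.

21.75

Strategy A: R₀ = 0.77×0 + 0.60×0 + 0.39×28 + 0.30×10 + 0.22×2 = 14.3600
Strategy B: R₀ = 0.74×0 + 0.49×22 + 0.36×6 + 0.23×22 + 0.15×25 = 21.7500
Highest R₀: strategy B with 21.7500.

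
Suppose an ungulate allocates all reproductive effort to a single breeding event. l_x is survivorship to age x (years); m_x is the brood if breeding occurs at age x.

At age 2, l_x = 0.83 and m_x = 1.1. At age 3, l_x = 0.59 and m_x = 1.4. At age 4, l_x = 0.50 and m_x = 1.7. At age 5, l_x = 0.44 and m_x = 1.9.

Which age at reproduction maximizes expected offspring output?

2

Expected offspring if breeding at age x = l_x × m_x:
  age 2: 0.83 × 1.1 = 0.913
  age 3: 0.59 × 1.4 = 0.826
  age 4: 0.50 × 1.7 = 0.850
  age 5: 0.44 × 1.9 = 0.836
Maximum at age 2 (0.913).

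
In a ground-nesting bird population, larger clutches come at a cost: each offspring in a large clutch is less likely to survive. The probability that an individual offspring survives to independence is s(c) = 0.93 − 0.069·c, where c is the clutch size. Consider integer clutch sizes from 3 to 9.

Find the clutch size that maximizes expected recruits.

7

Expected recruits = c × s(c):
  c=3: 3 × 0.723 = 2.169
  c=4: 4 × 0.654 = 2.616
  c=5: 5 × 0.585 = 2.925
  c=6: 6 × 0.516 = 3.096
  c=7: 7 × 0.447 = 3.129
  c=8: 8 × 0.378 = 3.024
  c=9: 9 × 0.309 = 2.781
Maximum at c = 7 (3.129 recruits).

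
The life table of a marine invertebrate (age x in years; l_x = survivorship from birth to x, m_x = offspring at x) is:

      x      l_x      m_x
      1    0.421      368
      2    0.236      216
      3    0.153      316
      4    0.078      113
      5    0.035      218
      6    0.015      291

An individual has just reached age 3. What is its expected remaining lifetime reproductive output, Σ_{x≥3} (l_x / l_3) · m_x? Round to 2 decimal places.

452.01

l_3 = 0.153. Conditional survival from age 3 to x is l_x / l_3.
  x=3: (0.153/0.153) × 316 = 316.0000
  x=4: (0.078/0.153) × 113 = 57.6078
  x=5: (0.035/0.153) × 218 = 49.8693
  x=6: (0.015/0.153) × 291 = 28.5294
Sum = 316.0000 + 57.6078 + 49.8693 + 28.5294 = 452.0065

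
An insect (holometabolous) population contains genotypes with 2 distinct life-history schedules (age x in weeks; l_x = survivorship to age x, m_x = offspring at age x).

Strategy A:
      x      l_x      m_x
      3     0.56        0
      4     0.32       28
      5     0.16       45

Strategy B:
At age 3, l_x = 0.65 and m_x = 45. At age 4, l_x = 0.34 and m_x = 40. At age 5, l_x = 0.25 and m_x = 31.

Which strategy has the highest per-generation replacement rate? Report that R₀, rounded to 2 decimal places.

50.60

Strategy A: R₀ = 0.56×0 + 0.32×28 + 0.16×45 = 16.1600
Strategy B: R₀ = 0.65×45 + 0.34×40 + 0.25×31 = 50.6000
Highest R₀: strategy B with 50.6000.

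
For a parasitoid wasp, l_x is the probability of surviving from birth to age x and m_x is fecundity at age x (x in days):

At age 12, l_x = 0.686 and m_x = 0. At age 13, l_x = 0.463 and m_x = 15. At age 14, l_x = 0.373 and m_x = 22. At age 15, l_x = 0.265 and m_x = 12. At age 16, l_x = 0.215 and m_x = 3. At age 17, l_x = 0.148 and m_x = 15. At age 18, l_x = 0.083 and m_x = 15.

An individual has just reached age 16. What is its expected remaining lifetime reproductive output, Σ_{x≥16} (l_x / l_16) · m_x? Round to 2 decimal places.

19.12

l_16 = 0.215. Conditional survival from age 16 to x is l_x / l_16.
  x=16: (0.215/0.215) × 3 = 3.0000
  x=17: (0.148/0.215) × 15 = 10.3256
  x=18: (0.083/0.215) × 15 = 5.7907
Sum = 3.0000 + 10.3256 + 5.7907 = 19.1163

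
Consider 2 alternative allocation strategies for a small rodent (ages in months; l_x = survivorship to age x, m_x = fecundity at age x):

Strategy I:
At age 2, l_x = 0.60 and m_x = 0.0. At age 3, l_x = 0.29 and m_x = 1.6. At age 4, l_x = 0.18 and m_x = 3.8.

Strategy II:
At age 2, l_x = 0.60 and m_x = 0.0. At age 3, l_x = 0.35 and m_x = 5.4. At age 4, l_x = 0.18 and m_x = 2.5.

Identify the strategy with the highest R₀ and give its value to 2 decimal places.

Strategy I: R₀ = 0.60×0.0 + 0.29×1.6 + 0.18×3.8 = 1.1480
Strategy II: R₀ = 0.60×0.0 + 0.35×5.4 + 0.18×2.5 = 2.3400
Highest R₀: strategy II with 2.3400.

2.34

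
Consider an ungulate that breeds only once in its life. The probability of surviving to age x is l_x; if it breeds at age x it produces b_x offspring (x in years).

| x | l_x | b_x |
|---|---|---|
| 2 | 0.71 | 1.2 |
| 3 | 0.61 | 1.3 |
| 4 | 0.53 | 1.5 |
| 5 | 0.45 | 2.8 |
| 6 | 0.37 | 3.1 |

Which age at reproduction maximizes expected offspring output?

5

Expected offspring if breeding at age x = l_x × b_x:
  age 2: 0.71 × 1.2 = 0.852
  age 3: 0.61 × 1.3 = 0.793
  age 4: 0.53 × 1.5 = 0.795
  age 5: 0.45 × 2.8 = 1.260
  age 6: 0.37 × 3.1 = 1.147
Maximum at age 5 (1.260).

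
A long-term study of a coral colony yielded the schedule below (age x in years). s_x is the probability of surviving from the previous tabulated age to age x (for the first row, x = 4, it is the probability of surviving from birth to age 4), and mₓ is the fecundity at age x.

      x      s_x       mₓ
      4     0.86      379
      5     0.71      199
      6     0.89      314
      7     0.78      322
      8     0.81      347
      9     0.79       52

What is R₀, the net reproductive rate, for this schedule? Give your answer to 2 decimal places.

887.82

Survivorship from birth: l_x = s_4·s_5·…·s_x.
  l_4 = 0.86000
  l_5 = 0.61060
  l_6 = 0.54343
  l_7 = 0.42388
  l_8 = 0.34334
  l_9 = 0.27124
R₀ = Σ l_x mₓ:
  age 4: 0.86000 × 379 = 325.9400
  age 5: 0.61060 × 199 = 121.5094
  age 6: 0.54343 × 314 = 170.6370
  age 7: 0.42388 × 322 = 136.4894
  age 8: 0.34334 × 347 = 119.1390
  age 9: 0.27124 × 52 = 14.1045
R₀ = 325.9400 + 121.5094 + 170.6370 + 136.4894 + 119.1390 + 14.1045 = 887.8192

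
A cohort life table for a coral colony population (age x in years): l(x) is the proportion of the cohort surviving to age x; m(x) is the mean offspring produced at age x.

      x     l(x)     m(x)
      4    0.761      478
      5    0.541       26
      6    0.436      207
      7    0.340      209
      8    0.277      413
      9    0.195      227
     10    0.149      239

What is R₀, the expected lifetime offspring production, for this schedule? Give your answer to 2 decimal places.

R₀ = Σ l(x) m(x):
  age 4: 0.761 × 478 = 363.7580
  age 5: 0.541 × 26 = 14.0660
  age 6: 0.436 × 207 = 90.2520
  age 7: 0.340 × 209 = 71.0600
  age 8: 0.277 × 413 = 114.4010
  age 9: 0.195 × 227 = 44.2650
  age 10: 0.149 × 239 = 35.6110
R₀ = 363.7580 + 14.0660 + 90.2520 + 71.0600 + 114.4010 + 44.2650 + 35.6110 = 733.4130

733.41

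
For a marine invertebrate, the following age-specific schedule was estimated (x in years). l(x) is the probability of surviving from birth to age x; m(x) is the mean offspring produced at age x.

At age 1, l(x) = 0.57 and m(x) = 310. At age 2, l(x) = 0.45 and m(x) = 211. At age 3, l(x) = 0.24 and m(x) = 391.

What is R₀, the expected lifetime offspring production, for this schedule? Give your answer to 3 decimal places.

365.490

R₀ = Σ l(x) m(x):
  age 1: 0.57 × 310 = 176.7000
  age 2: 0.45 × 211 = 94.9500
  age 3: 0.24 × 391 = 93.8400
R₀ = 176.7000 + 94.9500 + 93.8400 = 365.4900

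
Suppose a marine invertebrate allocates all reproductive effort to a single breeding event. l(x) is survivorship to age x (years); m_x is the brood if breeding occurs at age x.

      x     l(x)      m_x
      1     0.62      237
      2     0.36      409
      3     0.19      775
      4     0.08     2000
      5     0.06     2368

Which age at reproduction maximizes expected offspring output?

4

Expected offspring if breeding at age x = l(x) × m_x:
  age 1: 0.62 × 237 = 146.940
  age 2: 0.36 × 409 = 147.240
  age 3: 0.19 × 775 = 147.250
  age 4: 0.08 × 2000 = 160.000
  age 5: 0.06 × 2368 = 142.080
Maximum at age 4 (160.000).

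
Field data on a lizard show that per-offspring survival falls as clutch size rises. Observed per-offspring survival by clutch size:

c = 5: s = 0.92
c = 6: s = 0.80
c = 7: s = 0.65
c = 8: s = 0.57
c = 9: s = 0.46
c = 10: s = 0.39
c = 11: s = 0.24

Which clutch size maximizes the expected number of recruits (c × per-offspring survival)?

Expected recruits = c × s(c):
  c=5: 5 × 0.92 = 4.600
  c=6: 6 × 0.80 = 4.800
  c=7: 7 × 0.65 = 4.550
  c=8: 8 × 0.57 = 4.560
  c=9: 9 × 0.46 = 4.140
  c=10: 10 × 0.39 = 3.900
  c=11: 11 × 0.24 = 2.640
Maximum at c = 6 (4.800 recruits).

6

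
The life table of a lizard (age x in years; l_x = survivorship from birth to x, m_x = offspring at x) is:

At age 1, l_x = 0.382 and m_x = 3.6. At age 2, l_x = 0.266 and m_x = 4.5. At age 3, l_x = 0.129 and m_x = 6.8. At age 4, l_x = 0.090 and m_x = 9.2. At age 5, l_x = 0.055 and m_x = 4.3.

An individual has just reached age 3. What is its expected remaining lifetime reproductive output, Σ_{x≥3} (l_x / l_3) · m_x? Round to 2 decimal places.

15.05

l_3 = 0.129. Conditional survival from age 3 to x is l_x / l_3.
  x=3: (0.129/0.129) × 6.8 = 6.8000
  x=4: (0.090/0.129) × 9.2 = 6.4186
  x=5: (0.055/0.129) × 4.3 = 1.8333
Sum = 6.8000 + 6.4186 + 1.8333 = 15.0519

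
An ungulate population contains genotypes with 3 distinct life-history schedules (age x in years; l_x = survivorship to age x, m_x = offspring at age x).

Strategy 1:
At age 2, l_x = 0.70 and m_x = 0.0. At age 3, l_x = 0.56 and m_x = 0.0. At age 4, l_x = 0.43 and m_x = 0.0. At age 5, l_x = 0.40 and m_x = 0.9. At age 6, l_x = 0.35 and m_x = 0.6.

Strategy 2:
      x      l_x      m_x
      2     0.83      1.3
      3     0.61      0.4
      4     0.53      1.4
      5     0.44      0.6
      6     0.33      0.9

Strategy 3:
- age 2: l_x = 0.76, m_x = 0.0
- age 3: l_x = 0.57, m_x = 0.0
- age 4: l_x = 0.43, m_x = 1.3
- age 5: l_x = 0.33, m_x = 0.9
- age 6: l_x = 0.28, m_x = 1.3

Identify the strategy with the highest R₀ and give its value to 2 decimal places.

2.63

Strategy 1: R₀ = 0.70×0.0 + 0.56×0.0 + 0.43×0.0 + 0.40×0.9 + 0.35×0.6 = 0.5700
Strategy 2: R₀ = 0.83×1.3 + 0.61×0.4 + 0.53×1.4 + 0.44×0.6 + 0.33×0.9 = 2.6260
Strategy 3: R₀ = 0.76×0.0 + 0.57×0.0 + 0.43×1.3 + 0.33×0.9 + 0.28×1.3 = 1.2200
Highest R₀: strategy 2 with 2.6260.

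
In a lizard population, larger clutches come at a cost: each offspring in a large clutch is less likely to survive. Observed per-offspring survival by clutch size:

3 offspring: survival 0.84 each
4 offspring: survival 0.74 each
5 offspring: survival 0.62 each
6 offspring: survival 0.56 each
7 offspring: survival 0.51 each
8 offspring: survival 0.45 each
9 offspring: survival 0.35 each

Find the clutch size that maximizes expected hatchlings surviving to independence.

8

Expected hatchlings surviving to independence = c × s(c):
  c=3: 3 × 0.84 = 2.520
  c=4: 4 × 0.74 = 2.960
  c=5: 5 × 0.62 = 3.100
  c=6: 6 × 0.56 = 3.360
  c=7: 7 × 0.51 = 3.570
  c=8: 8 × 0.45 = 3.600
  c=9: 9 × 0.35 = 3.150
Maximum at c = 8 (3.600 hatchlings surviving to independence).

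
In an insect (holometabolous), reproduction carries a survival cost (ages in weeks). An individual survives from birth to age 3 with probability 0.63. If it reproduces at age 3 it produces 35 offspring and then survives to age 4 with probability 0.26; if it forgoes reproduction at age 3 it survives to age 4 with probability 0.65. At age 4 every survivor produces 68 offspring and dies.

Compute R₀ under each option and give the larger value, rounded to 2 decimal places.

33.19

breed at age 3: R₀ = 0.63 × (35 + 0.26 × 68) = 0.63 × 52.6800 = 33.1884
delay to age 4: R₀ = 0.63 × (0.65 × 68) = 0.63 × 44.2000 = 27.8460
Higher: breed at age 3 (33.1884).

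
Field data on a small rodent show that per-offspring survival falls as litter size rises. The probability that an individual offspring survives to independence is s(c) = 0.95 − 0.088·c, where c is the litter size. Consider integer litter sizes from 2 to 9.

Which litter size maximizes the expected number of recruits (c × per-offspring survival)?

Expected recruits = c × s(c):
  c=2: 2 × 0.774 = 1.548
  c=3: 3 × 0.686 = 2.058
  c=4: 4 × 0.598 = 2.392
  c=5: 5 × 0.510 = 2.550
  c=6: 6 × 0.422 = 2.532
  c=7: 7 × 0.334 = 2.338
  c=8: 8 × 0.246 = 1.968
  c=9: 9 × 0.158 = 1.422
Maximum at c = 5 (2.550 recruits).

5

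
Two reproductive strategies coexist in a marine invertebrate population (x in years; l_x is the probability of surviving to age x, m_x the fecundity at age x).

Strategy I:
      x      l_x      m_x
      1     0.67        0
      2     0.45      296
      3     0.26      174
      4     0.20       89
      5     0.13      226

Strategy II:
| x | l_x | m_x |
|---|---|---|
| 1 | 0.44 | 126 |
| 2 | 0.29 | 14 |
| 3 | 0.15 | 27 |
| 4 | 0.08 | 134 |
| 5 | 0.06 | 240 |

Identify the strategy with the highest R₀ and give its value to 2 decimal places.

Strategy I: R₀ = 0.67×0 + 0.45×296 + 0.26×174 + 0.20×89 + 0.13×226 = 225.6200
Strategy II: R₀ = 0.44×126 + 0.29×14 + 0.15×27 + 0.08×134 + 0.06×240 = 88.6700
Highest R₀: strategy I with 225.6200.

225.62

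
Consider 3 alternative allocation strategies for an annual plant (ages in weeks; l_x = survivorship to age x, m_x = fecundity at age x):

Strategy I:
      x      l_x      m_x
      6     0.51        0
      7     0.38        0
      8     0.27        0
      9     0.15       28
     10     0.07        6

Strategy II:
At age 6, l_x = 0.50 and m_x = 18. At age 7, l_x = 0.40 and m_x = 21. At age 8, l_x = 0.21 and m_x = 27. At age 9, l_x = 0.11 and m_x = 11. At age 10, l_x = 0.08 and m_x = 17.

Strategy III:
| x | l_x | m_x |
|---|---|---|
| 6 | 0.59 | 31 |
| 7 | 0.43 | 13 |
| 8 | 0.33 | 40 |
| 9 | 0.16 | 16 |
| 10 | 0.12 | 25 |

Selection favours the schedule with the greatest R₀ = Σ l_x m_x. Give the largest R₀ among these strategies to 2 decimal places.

Strategy I: R₀ = 0.51×0 + 0.38×0 + 0.27×0 + 0.15×28 + 0.07×6 = 4.6200
Strategy II: R₀ = 0.50×18 + 0.40×21 + 0.21×27 + 0.11×11 + 0.08×17 = 25.6400
Strategy III: R₀ = 0.59×31 + 0.43×13 + 0.33×40 + 0.16×16 + 0.12×25 = 42.6400
Highest R₀: strategy III with 42.6400.

42.64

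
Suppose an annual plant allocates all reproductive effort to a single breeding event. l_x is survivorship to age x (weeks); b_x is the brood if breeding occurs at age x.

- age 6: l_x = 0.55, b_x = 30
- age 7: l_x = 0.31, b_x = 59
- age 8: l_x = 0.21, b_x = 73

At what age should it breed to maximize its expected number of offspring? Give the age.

Expected offspring if breeding at age x = l_x × b_x:
  age 6: 0.55 × 30 = 16.500
  age 7: 0.31 × 59 = 18.290
  age 8: 0.21 × 73 = 15.330
Maximum at age 7 (18.290).

7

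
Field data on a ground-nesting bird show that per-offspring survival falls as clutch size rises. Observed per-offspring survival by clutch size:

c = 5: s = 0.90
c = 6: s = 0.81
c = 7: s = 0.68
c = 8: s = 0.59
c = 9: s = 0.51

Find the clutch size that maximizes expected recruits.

Expected recruits = c × s(c):
  c=5: 5 × 0.90 = 4.500
  c=6: 6 × 0.81 = 4.860
  c=7: 7 × 0.68 = 4.760
  c=8: 8 × 0.59 = 4.720
  c=9: 9 × 0.51 = 4.590
Maximum at c = 6 (4.860 recruits).

6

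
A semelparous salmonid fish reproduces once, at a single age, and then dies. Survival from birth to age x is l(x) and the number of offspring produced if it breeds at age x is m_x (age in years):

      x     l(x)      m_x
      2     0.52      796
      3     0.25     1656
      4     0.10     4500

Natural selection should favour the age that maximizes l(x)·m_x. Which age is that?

4

Expected offspring if breeding at age x = l(x) × m_x:
  age 2: 0.52 × 796 = 413.920
  age 3: 0.25 × 1656 = 414.000
  age 4: 0.10 × 4500 = 450.000
Maximum at age 4 (450.000).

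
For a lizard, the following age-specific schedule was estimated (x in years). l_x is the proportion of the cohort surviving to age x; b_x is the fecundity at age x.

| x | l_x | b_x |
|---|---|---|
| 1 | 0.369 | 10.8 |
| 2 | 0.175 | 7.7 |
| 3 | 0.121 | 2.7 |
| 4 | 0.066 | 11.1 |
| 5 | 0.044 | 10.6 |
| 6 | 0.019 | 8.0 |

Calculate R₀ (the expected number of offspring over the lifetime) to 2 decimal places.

7.01

R₀ = Σ l_x b_x:
  age 1: 0.369 × 10.8 = 3.9852
  age 2: 0.175 × 7.7 = 1.3475
  age 3: 0.121 × 2.7 = 0.3267
  age 4: 0.066 × 11.1 = 0.7326
  age 5: 0.044 × 10.6 = 0.4664
  age 6: 0.019 × 8.0 = 0.1520
R₀ = 3.9852 + 1.3475 + 0.3267 + 0.7326 + 0.4664 + 0.1520 = 7.0104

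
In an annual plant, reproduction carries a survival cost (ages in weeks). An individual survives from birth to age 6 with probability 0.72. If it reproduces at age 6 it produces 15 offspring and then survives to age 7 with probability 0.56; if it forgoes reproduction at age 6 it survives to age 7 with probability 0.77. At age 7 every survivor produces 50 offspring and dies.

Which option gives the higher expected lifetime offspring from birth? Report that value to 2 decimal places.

30.96

breed at age 6: R₀ = 0.72 × (15 + 0.56 × 50) = 0.72 × 43.0000 = 30.9600
delay to age 7: R₀ = 0.72 × (0.77 × 50) = 0.72 × 38.5000 = 27.7200
Higher: breed at age 6 (30.9600).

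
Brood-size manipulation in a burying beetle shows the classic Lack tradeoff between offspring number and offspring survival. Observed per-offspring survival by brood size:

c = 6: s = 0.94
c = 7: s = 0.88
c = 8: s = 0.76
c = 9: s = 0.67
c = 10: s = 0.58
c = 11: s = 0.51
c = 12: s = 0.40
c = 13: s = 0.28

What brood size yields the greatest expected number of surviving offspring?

7

Expected surviving offspring = c × s(c):
  c=6: 6 × 0.94 = 5.640
  c=7: 7 × 0.88 = 6.160
  c=8: 8 × 0.76 = 6.080
  c=9: 9 × 0.67 = 6.030
  c=10: 10 × 0.58 = 5.800
  c=11: 11 × 0.51 = 5.610
  c=12: 12 × 0.40 = 4.800
  c=13: 13 × 0.28 = 3.640
Maximum at c = 7 (6.160 surviving offspring).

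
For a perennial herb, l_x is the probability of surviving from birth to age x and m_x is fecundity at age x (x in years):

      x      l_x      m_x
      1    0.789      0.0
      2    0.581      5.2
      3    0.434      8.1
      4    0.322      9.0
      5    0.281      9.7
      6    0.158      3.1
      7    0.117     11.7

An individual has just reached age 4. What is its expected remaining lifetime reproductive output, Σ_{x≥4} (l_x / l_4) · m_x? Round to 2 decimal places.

23.24

l_4 = 0.322. Conditional survival from age 4 to x is l_x / l_4.
  x=4: (0.322/0.322) × 9.0 = 9.0000
  x=5: (0.281/0.322) × 9.7 = 8.4649
  x=6: (0.158/0.322) × 3.1 = 1.5211
  x=7: (0.117/0.322) × 11.7 = 4.2512
Sum = 9.0000 + 8.4649 + 1.5211 + 4.2512 = 23.2373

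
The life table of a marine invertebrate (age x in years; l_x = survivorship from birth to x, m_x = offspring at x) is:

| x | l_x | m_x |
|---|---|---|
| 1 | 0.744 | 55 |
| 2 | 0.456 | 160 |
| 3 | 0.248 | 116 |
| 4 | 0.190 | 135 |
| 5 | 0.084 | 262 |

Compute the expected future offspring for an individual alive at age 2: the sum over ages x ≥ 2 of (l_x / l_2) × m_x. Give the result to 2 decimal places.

l_2 = 0.456. Conditional survival from age 2 to x is l_x / l_2.
  x=2: (0.456/0.456) × 160 = 160.0000
  x=3: (0.248/0.456) × 116 = 63.0877
  x=4: (0.190/0.456) × 135 = 56.2500
  x=5: (0.084/0.456) × 262 = 48.2632
Sum = 160.0000 + 63.0877 + 56.2500 + 48.2632 = 327.6009

327.60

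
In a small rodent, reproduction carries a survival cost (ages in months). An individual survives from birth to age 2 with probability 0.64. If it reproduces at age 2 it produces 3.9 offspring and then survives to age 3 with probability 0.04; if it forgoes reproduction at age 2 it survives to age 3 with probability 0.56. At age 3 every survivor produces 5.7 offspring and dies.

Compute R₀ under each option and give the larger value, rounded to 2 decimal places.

2.64

breed at age 2: R₀ = 0.64 × (3.9 + 0.04 × 5.7) = 0.64 × 4.1280 = 2.6419
delay to age 3: R₀ = 0.64 × (0.56 × 5.7) = 0.64 × 3.1920 = 2.0429
Higher: breed at age 2 (2.6419).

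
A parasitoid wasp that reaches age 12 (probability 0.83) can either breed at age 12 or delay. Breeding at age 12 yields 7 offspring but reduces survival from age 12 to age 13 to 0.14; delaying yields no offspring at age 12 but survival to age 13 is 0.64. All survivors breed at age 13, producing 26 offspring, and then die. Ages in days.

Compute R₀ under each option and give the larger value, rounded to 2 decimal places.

13.81

breed at age 12: R₀ = 0.83 × (7 + 0.14 × 26) = 0.83 × 10.6400 = 8.8312
delay to age 13: R₀ = 0.83 × (0.64 × 26) = 0.83 × 16.6400 = 13.8112
Higher: delay to age 13 (13.8112).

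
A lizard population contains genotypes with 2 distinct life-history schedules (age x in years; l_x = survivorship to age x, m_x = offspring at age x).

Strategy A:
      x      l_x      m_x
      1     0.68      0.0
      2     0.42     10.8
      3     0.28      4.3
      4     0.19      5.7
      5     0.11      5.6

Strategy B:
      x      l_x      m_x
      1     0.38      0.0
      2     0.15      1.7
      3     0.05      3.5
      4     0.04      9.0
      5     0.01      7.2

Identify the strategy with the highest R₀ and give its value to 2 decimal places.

Strategy A: R₀ = 0.68×0.0 + 0.42×10.8 + 0.28×4.3 + 0.19×5.7 + 0.11×5.6 = 7.4390
Strategy B: R₀ = 0.38×0.0 + 0.15×1.7 + 0.05×3.5 + 0.04×9.0 + 0.01×7.2 = 0.8620
Highest R₀: strategy A with 7.4390.

7.44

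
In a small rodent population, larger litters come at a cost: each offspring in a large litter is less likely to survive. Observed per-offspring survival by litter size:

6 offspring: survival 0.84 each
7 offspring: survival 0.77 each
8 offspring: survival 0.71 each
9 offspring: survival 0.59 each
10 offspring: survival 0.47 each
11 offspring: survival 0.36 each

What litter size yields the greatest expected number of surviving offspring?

8

Expected surviving offspring = c × s(c):
  c=6: 6 × 0.84 = 5.040
  c=7: 7 × 0.77 = 5.390
  c=8: 8 × 0.71 = 5.680
  c=9: 9 × 0.59 = 5.310
  c=10: 10 × 0.47 = 4.700
  c=11: 11 × 0.36 = 3.960
Maximum at c = 8 (5.680 surviving offspring).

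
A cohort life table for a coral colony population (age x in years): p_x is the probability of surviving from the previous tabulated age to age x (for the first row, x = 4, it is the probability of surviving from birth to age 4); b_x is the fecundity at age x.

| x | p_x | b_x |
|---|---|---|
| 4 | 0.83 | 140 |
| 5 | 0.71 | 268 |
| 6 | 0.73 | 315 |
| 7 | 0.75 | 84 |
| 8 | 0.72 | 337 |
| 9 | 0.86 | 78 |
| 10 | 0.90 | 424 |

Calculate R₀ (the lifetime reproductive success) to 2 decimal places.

606.85

Survivorship from birth: l_x = p_4·p_5·…·p_x.
  l_4 = 0.83000
  l_5 = 0.58930
  l_6 = 0.43019
  l_7 = 0.32264
  l_8 = 0.23230
  l_9 = 0.19978
  l_10 = 0.17980
R₀ = Σ l_x b_x:
  age 4: 0.83000 × 140 = 116.2000
  age 5: 0.58930 × 268 = 157.9324
  age 6: 0.43019 × 315 = 135.5099
  age 7: 0.32264 × 84 = 27.1018
  age 8: 0.23230 × 337 = 78.2851
  age 9: 0.19978 × 78 = 15.5828
  age 10: 0.17980 × 424 = 76.2352
R₀ = 116.2000 + 157.9324 + 135.5099 + 27.1018 + 78.2851 + 15.5828 + 76.2352 = 606.8471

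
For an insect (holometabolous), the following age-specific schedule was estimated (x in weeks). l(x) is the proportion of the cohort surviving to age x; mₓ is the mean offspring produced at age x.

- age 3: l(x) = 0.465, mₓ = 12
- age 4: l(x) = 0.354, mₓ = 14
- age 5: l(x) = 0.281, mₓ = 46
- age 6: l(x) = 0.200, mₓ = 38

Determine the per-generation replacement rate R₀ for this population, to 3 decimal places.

R₀ = Σ l(x) mₓ:
  age 3: 0.465 × 12 = 5.5800
  age 4: 0.354 × 14 = 4.9560
  age 5: 0.281 × 46 = 12.9260
  age 6: 0.200 × 38 = 7.6000
R₀ = 5.5800 + 4.9560 + 12.9260 + 7.6000 = 31.0620

31.062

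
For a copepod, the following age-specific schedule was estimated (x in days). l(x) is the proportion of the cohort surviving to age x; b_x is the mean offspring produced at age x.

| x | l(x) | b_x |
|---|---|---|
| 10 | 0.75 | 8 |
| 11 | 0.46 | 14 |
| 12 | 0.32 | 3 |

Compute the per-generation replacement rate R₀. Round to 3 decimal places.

R₀ = Σ l(x) b_x:
  age 10: 0.75 × 8 = 6.0000
  age 11: 0.46 × 14 = 6.4400
  age 12: 0.32 × 3 = 0.9600
R₀ = 6.0000 + 6.4400 + 0.9600 = 13.4000

13.400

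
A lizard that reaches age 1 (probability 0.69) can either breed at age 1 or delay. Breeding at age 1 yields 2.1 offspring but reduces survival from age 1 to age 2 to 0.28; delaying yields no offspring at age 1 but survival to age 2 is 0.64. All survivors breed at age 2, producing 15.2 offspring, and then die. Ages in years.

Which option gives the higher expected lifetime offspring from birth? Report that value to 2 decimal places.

breed at age 1: R₀ = 0.69 × (2.1 + 0.28 × 15.2) = 0.69 × 6.3560 = 4.3856
delay to age 2: R₀ = 0.69 × (0.64 × 15.2) = 0.69 × 9.7280 = 6.7123
Higher: delay to age 2 (6.7123).

6.71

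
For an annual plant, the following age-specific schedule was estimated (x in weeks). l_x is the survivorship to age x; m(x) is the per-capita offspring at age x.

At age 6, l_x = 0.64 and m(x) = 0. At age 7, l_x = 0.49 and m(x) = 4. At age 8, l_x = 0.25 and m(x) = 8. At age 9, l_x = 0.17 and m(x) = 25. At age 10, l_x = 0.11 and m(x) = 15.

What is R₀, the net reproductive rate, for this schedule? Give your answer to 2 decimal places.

R₀ = Σ l_x m(x):
  age 6: 0.64 × 0 = 0.0000
  age 7: 0.49 × 4 = 1.9600
  age 8: 0.25 × 8 = 2.0000
  age 9: 0.17 × 25 = 4.2500
  age 10: 0.11 × 15 = 1.6500
R₀ = 0.0000 + 1.9600 + 2.0000 + 4.2500 + 1.6500 = 9.8600

9.86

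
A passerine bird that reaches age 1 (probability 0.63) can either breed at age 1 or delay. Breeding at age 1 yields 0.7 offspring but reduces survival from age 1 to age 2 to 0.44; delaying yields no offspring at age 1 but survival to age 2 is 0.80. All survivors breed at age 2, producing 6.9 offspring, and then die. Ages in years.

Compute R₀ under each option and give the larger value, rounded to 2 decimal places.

breed at age 1: R₀ = 0.63 × (0.7 + 0.44 × 6.9) = 0.63 × 3.7360 = 2.3537
delay to age 2: R₀ = 0.63 × (0.80 × 6.9) = 0.63 × 5.5200 = 3.4776
Higher: delay to age 2 (3.4776).

3.48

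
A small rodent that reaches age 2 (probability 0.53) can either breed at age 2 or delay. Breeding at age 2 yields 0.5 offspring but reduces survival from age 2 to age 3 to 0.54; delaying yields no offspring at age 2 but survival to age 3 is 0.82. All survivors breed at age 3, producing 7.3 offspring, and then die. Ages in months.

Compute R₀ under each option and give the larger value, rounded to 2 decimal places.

3.17

breed at age 2: R₀ = 0.53 × (0.5 + 0.54 × 7.3) = 0.53 × 4.4420 = 2.3543
delay to age 3: R₀ = 0.53 × (0.82 × 7.3) = 0.53 × 5.9860 = 3.1726
Higher: delay to age 3 (3.1726).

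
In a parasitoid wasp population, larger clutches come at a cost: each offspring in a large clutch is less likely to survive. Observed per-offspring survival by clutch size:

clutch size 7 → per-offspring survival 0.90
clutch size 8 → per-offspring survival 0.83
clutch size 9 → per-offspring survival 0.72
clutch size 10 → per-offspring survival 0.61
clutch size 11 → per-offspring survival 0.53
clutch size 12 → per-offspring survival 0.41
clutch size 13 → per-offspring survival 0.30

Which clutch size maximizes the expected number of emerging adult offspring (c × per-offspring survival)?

8

Expected emerging adult offspring = c × s(c):
  c=7: 7 × 0.90 = 6.300
  c=8: 8 × 0.83 = 6.640
  c=9: 9 × 0.72 = 6.480
  c=10: 10 × 0.61 = 6.100
  c=11: 11 × 0.53 = 5.830
  c=12: 12 × 0.41 = 4.920
  c=13: 13 × 0.30 = 3.900
Maximum at c = 8 (6.640 emerging adult offspring).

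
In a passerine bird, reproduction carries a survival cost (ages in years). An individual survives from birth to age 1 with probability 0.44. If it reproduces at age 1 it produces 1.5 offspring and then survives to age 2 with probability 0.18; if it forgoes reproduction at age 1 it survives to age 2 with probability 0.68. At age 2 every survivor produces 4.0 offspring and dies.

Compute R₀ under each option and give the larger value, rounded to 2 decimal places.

breed at age 1: R₀ = 0.44 × (1.5 + 0.18 × 4.0) = 0.44 × 2.2200 = 0.9768
delay to age 2: R₀ = 0.44 × (0.68 × 4.0) = 0.44 × 2.7200 = 1.1968
Higher: delay to age 2 (1.1968).

1.20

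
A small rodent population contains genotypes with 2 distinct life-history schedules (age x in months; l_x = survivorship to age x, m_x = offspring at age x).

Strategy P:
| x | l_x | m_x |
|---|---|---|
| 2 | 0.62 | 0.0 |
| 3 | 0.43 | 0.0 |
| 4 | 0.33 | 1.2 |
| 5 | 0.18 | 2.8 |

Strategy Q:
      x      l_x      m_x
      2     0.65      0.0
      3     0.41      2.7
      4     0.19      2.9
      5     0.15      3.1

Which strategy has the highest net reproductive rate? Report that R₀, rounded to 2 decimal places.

Strategy P: R₀ = 0.62×0.0 + 0.43×0.0 + 0.33×1.2 + 0.18×2.8 = 0.9000
Strategy Q: R₀ = 0.65×0.0 + 0.41×2.7 + 0.19×2.9 + 0.15×3.1 = 2.1230
Highest R₀: strategy Q with 2.1230.

2.12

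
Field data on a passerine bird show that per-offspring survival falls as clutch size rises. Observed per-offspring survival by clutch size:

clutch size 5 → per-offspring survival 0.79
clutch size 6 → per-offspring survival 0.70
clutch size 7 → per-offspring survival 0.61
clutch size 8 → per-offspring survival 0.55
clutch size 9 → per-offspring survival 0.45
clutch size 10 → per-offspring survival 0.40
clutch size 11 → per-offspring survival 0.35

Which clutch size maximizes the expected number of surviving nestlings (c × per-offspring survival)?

Expected surviving nestlings = c × s(c):
  c=5: 5 × 0.79 = 3.950
  c=6: 6 × 0.70 = 4.200
  c=7: 7 × 0.61 = 4.270
  c=8: 8 × 0.55 = 4.400
  c=9: 9 × 0.45 = 4.050
  c=10: 10 × 0.40 = 4.000
  c=11: 11 × 0.35 = 3.850
Maximum at c = 8 (4.400 surviving nestlings).

8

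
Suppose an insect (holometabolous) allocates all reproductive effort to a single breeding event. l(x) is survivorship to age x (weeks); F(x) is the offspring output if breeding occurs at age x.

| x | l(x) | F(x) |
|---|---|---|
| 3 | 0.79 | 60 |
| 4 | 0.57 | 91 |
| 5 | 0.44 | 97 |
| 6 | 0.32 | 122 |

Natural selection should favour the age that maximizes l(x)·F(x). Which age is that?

Expected offspring if breeding at age x = l(x) × F(x):
  age 3: 0.79 × 60 = 47.400
  age 4: 0.57 × 91 = 51.870
  age 5: 0.44 × 97 = 42.680
  age 6: 0.32 × 122 = 39.040
Maximum at age 4 (51.870).

4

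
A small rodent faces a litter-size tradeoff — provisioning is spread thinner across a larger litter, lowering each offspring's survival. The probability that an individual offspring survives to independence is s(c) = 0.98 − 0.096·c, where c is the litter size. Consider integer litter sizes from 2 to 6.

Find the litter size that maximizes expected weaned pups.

5

Expected weaned pups = c × s(c):
  c=2: 2 × 0.788 = 1.576
  c=3: 3 × 0.692 = 2.076
  c=4: 4 × 0.596 = 2.384
  c=5: 5 × 0.500 = 2.500
  c=6: 6 × 0.404 = 2.424
Maximum at c = 5 (2.500 weaned pups).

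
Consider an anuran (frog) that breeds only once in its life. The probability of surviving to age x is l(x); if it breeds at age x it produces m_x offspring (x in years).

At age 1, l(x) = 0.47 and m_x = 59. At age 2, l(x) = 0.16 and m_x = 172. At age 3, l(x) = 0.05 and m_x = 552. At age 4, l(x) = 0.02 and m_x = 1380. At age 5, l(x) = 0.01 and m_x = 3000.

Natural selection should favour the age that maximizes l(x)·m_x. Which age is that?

Expected offspring if breeding at age x = l(x) × m_x:
  age 1: 0.47 × 59 = 27.730
  age 2: 0.16 × 172 = 27.520
  age 3: 0.05 × 552 = 27.600
  age 4: 0.02 × 1380 = 27.600
  age 5: 0.01 × 3000 = 30.000
Maximum at age 5 (30.000).

5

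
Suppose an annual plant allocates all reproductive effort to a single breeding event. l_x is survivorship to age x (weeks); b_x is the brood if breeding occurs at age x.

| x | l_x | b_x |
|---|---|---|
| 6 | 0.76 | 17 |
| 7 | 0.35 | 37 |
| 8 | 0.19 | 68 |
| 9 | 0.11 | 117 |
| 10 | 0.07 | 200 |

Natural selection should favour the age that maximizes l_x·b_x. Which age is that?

10

Expected offspring if breeding at age x = l_x × b_x:
  age 6: 0.76 × 17 = 12.920
  age 7: 0.35 × 37 = 12.950
  age 8: 0.19 × 68 = 12.920
  age 9: 0.11 × 117 = 12.870
  age 10: 0.07 × 200 = 14.000
Maximum at age 10 (14.000).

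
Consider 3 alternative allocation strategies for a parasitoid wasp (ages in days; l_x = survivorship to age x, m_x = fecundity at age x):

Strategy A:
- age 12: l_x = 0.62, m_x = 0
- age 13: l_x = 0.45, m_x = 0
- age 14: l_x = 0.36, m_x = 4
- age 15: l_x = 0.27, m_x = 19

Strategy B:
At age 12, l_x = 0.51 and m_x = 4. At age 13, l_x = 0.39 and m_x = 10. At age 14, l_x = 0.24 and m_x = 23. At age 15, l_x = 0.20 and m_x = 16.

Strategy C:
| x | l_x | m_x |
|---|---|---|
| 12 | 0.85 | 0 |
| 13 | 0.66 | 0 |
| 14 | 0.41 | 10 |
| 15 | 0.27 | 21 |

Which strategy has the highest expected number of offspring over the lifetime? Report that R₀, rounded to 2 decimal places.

14.66

Strategy A: R₀ = 0.62×0 + 0.45×0 + 0.36×4 + 0.27×19 = 6.5700
Strategy B: R₀ = 0.51×4 + 0.39×10 + 0.24×23 + 0.20×16 = 14.6600
Strategy C: R₀ = 0.85×0 + 0.66×0 + 0.41×10 + 0.27×21 = 9.7700
Highest R₀: strategy B with 14.6600.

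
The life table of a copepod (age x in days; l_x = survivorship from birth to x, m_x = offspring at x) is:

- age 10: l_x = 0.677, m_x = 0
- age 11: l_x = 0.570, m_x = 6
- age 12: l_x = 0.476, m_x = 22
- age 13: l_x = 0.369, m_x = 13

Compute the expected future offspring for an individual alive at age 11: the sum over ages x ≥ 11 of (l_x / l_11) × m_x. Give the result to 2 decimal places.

32.79

l_11 = 0.570. Conditional survival from age 11 to x is l_x / l_11.
  x=11: (0.570/0.570) × 6 = 6.0000
  x=12: (0.476/0.570) × 22 = 18.3719
  x=13: (0.369/0.570) × 13 = 8.4158
Sum = 6.0000 + 18.3719 + 8.4158 = 32.7877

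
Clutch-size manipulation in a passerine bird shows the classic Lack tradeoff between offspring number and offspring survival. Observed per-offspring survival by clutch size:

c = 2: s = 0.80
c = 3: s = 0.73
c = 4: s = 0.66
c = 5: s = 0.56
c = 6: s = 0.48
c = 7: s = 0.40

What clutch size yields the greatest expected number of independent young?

Expected independent young = c × s(c):
  c=2: 2 × 0.80 = 1.600
  c=3: 3 × 0.73 = 2.190
  c=4: 4 × 0.66 = 2.640
  c=5: 5 × 0.56 = 2.800
  c=6: 6 × 0.48 = 2.880
  c=7: 7 × 0.40 = 2.800
Maximum at c = 6 (2.880 independent young).

6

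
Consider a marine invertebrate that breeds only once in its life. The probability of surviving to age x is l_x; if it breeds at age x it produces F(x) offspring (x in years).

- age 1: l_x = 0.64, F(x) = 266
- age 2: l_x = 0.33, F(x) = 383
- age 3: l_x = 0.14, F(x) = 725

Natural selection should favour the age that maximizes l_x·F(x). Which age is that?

1

Expected offspring if breeding at age x = l_x × F(x):
  age 1: 0.64 × 266 = 170.240
  age 2: 0.33 × 383 = 126.390
  age 3: 0.14 × 725 = 101.500
Maximum at age 1 (170.240).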